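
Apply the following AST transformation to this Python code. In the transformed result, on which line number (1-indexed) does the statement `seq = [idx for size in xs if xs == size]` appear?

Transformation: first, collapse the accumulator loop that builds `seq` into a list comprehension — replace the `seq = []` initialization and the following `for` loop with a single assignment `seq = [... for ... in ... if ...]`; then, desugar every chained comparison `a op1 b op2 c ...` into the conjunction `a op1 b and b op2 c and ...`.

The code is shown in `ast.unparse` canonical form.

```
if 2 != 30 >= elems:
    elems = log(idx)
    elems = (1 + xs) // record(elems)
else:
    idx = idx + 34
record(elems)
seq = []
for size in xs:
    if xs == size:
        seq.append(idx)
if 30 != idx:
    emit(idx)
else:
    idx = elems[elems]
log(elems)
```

7

Transformed code:
if 2 != 30 and 30 >= elems:
    elems = log(idx)
    elems = (1 + xs) // record(elems)
else:
    idx = idx + 34
record(elems)
seq = [idx for size in xs if xs == size]
if 30 != idx:
    emit(idx)
else:
    idx = elems[elems]
log(elems)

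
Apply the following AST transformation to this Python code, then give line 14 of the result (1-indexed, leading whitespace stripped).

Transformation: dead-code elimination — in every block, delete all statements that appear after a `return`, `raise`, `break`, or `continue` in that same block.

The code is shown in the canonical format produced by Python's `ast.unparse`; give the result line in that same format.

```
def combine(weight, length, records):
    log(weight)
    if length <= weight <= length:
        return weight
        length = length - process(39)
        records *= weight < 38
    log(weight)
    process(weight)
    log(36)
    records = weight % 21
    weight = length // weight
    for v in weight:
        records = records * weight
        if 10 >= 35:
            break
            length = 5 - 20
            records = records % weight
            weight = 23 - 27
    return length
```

return length

Transformed code:
def combine(weight, length, records):
    log(weight)
    if length <= weight <= length:
        return weight
    log(weight)
    process(weight)
    log(36)
    records = weight % 21
    weight = length // weight
    for v in weight:
        records = records * weight
        if 10 >= 35:
            break
    return length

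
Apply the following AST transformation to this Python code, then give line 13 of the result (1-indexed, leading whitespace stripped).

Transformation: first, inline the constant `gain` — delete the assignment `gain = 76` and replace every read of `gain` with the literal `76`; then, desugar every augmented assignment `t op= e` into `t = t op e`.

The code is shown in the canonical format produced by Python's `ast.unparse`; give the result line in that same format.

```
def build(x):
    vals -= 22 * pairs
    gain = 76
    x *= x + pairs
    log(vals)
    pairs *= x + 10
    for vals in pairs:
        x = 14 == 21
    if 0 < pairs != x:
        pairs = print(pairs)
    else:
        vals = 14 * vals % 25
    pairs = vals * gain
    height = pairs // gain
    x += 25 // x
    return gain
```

height = pairs // 76

Transformed code:
def build(x):
    vals = vals - 22 * pairs
    x = x * (x + pairs)
    log(vals)
    pairs = pairs * (x + 10)
    for vals in pairs:
        x = 14 == 21
    if 0 < pairs != x:
        pairs = print(pairs)
    else:
        vals = 14 * vals % 25
    pairs = vals * 76
    height = pairs // 76
    x = x + 25 // x
    return 76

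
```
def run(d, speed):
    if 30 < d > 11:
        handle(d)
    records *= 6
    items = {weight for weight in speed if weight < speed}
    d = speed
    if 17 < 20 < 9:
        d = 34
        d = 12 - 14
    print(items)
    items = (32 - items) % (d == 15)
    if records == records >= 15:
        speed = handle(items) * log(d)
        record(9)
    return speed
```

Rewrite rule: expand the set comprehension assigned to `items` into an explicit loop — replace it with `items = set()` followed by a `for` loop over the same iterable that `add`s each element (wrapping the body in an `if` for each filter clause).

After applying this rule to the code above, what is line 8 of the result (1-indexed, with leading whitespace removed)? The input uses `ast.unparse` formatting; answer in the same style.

Transformed code:
def run(d, speed):
    if 30 < d > 11:
        handle(d)
    records *= 6
    items = set()
    for weight in speed:
        if weight < speed:
            items.add(weight)
    d = speed
    if 17 < 20 < 9:
        d = 34
        d = 12 - 14
    print(items)
    items = (32 - items) % (d == 15)
    if records == records >= 15:
        speed = handle(items) * log(d)
        record(9)
    return speed

items.add(weight)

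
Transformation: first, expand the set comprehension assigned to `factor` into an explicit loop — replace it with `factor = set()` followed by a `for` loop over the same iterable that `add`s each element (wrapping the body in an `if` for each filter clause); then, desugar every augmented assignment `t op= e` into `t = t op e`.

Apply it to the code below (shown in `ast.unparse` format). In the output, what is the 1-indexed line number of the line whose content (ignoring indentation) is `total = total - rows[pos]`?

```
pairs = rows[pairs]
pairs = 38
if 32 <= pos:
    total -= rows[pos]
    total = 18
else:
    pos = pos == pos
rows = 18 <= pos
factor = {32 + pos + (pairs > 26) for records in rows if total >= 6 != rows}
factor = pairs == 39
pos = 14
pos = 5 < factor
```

4

Transformed code:
pairs = rows[pairs]
pairs = 38
if 32 <= pos:
    total = total - rows[pos]
    total = 18
else:
    pos = pos == pos
rows = 18 <= pos
factor = set()
for records in rows:
    if total >= 6 != rows:
        factor.add(32 + pos + (pairs > 26))
factor = pairs == 39
pos = 14
pos = 5 < factor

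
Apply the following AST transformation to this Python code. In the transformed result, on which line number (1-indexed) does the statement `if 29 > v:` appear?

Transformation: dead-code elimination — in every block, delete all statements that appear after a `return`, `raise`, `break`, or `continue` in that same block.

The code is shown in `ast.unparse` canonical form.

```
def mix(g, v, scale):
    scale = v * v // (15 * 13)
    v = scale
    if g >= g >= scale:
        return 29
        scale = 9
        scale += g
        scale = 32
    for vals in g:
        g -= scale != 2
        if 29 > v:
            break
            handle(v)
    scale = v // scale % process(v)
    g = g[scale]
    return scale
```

8

Transformed code:
def mix(g, v, scale):
    scale = v * v // (15 * 13)
    v = scale
    if g >= g >= scale:
        return 29
    for vals in g:
        g -= scale != 2
        if 29 > v:
            break
    scale = v // scale % process(v)
    g = g[scale]
    return scale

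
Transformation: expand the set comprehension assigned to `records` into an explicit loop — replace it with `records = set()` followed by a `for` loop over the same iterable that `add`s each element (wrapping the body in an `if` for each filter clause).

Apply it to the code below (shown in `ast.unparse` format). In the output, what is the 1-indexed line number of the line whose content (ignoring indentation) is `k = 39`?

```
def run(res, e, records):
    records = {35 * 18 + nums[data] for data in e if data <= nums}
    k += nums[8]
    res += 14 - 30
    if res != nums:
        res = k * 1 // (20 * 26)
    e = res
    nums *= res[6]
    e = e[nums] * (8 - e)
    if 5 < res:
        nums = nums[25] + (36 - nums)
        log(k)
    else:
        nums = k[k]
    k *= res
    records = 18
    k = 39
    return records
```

20

Transformed code:
def run(res, e, records):
    records = set()
    for data in e:
        if data <= nums:
            records.add(35 * 18 + nums[data])
    k += nums[8]
    res += 14 - 30
    if res != nums:
        res = k * 1 // (20 * 26)
    e = res
    nums *= res[6]
    e = e[nums] * (8 - e)
    if 5 < res:
        nums = nums[25] + (36 - nums)
        log(k)
    else:
        nums = k[k]
    k *= res
    records = 18
    k = 39
    return records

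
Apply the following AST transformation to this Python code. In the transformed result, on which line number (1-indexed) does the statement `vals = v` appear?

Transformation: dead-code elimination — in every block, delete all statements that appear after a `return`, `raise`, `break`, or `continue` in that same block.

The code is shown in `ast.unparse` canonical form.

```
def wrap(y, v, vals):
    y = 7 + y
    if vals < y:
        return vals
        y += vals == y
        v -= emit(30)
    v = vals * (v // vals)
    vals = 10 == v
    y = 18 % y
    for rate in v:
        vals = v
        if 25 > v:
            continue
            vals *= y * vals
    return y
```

Transformed code:
def wrap(y, v, vals):
    y = 7 + y
    if vals < y:
        return vals
    v = vals * (v // vals)
    vals = 10 == v
    y = 18 % y
    for rate in v:
        vals = v
        if 25 > v:
            continue
    return y

9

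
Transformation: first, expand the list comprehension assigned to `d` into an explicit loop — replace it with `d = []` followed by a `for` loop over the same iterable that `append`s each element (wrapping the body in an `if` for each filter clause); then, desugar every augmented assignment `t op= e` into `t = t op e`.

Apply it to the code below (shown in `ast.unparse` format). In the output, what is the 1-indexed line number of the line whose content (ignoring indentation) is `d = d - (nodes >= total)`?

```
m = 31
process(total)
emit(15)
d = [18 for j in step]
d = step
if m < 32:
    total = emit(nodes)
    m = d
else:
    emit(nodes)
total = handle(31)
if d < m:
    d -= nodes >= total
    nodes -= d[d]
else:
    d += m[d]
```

Transformed code:
m = 31
process(total)
emit(15)
d = []
for j in step:
    d.append(18)
d = step
if m < 32:
    total = emit(nodes)
    m = d
else:
    emit(nodes)
total = handle(31)
if d < m:
    d = d - (nodes >= total)
    nodes = nodes - d[d]
else:
    d = d + m[d]

15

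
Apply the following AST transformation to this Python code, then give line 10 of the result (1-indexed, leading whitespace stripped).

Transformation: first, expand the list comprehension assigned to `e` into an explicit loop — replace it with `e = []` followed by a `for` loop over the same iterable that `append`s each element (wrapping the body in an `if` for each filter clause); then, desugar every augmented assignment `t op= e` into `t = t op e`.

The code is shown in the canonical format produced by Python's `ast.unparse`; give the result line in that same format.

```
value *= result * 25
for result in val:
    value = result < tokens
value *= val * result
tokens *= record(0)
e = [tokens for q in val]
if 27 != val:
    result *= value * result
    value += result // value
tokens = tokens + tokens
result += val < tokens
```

Transformed code:
value = value * (result * 25)
for result in val:
    value = result < tokens
value = value * (val * result)
tokens = tokens * record(0)
e = []
for q in val:
    e.append(tokens)
if 27 != val:
    result = result * (value * result)
    value = value + result // value
tokens = tokens + tokens
result = result + (val < tokens)

result = result * (value * result)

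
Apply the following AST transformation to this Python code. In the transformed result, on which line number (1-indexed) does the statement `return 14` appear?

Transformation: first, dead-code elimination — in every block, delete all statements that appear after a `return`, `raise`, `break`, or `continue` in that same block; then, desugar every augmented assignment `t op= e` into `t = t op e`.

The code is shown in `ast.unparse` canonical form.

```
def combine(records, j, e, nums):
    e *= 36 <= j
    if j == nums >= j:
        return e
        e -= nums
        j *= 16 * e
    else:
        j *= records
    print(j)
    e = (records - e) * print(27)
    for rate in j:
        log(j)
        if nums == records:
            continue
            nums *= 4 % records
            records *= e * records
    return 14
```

13

Transformed code:
def combine(records, j, e, nums):
    e = e * (36 <= j)
    if j == nums >= j:
        return e
    else:
        j = j * records
    print(j)
    e = (records - e) * print(27)
    for rate in j:
        log(j)
        if nums == records:
            continue
    return 14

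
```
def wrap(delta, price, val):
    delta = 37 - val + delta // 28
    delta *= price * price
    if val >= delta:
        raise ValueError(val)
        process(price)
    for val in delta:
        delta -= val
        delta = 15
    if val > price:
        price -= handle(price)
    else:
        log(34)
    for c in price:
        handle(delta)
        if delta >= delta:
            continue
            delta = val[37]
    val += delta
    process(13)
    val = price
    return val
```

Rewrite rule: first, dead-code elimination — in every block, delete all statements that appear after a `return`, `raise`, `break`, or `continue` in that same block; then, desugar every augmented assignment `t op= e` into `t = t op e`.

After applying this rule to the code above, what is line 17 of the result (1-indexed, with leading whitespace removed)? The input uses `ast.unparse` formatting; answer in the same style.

val = val + delta

Transformed code:
def wrap(delta, price, val):
    delta = 37 - val + delta // 28
    delta = delta * (price * price)
    if val >= delta:
        raise ValueError(val)
    for val in delta:
        delta = delta - val
        delta = 15
    if val > price:
        price = price - handle(price)
    else:
        log(34)
    for c in price:
        handle(delta)
        if delta >= delta:
            continue
    val = val + delta
    process(13)
    val = price
    return val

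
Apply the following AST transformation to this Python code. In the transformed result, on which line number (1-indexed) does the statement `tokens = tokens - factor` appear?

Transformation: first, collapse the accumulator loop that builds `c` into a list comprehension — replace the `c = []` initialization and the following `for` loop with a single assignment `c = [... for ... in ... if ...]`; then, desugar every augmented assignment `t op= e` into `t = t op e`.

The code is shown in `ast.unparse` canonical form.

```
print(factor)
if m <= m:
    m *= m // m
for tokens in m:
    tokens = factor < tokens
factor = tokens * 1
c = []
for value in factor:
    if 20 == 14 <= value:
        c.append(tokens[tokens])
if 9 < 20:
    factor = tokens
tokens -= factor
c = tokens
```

10

Transformed code:
print(factor)
if m <= m:
    m = m * (m // m)
for tokens in m:
    tokens = factor < tokens
factor = tokens * 1
c = [tokens[tokens] for value in factor if 20 == 14 <= value]
if 9 < 20:
    factor = tokens
tokens = tokens - factor
c = tokens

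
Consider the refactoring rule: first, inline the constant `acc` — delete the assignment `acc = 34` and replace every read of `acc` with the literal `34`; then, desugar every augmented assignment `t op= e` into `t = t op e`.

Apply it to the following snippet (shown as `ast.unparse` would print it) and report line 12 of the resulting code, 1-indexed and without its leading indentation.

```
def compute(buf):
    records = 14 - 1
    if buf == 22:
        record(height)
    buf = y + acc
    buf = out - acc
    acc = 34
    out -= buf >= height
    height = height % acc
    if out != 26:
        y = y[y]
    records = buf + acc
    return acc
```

Transformed code:
def compute(buf):
    records = 14 - 1
    if buf == 22:
        record(height)
    buf = y + 34
    buf = out - 34
    out = out - (buf >= height)
    height = height % 34
    if out != 26:
        y = y[y]
    records = buf + 34
    return 34

return 34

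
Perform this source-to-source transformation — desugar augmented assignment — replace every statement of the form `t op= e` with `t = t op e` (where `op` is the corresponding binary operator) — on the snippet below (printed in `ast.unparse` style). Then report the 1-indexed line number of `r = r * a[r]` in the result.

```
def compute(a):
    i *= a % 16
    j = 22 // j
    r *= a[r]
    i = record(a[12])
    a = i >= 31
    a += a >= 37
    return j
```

Transformed code:
def compute(a):
    i = i * (a % 16)
    j = 22 // j
    r = r * a[r]
    i = record(a[12])
    a = i >= 31
    a = a + (a >= 37)
    return j

4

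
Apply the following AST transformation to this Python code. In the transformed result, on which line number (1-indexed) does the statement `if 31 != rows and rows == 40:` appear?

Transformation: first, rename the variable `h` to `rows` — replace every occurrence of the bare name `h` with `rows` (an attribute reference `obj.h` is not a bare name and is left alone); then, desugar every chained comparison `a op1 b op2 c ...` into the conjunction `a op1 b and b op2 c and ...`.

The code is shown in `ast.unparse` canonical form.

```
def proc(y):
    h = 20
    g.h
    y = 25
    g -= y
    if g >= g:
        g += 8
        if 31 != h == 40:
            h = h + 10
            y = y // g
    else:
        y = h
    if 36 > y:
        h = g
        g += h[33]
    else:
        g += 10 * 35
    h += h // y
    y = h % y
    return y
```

8

Transformed code:
def proc(y):
    rows = 20
    g.h
    y = 25
    g -= y
    if g >= g:
        g += 8
        if 31 != rows and rows == 40:
            rows = rows + 10
            y = y // g
    else:
        y = rows
    if 36 > y:
        rows = g
        g += rows[33]
    else:
        g += 10 * 35
    rows += rows // y
    y = rows % y
    return y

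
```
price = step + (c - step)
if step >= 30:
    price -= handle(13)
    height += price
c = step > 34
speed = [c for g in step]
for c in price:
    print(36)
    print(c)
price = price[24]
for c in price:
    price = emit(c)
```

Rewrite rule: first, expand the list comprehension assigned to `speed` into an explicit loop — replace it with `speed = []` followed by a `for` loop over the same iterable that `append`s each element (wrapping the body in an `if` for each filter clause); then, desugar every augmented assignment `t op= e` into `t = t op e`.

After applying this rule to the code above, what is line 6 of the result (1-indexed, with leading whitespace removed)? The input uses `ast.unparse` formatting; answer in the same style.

speed = []

Transformed code:
price = step + (c - step)
if step >= 30:
    price = price - handle(13)
    height = height + price
c = step > 34
speed = []
for g in step:
    speed.append(c)
for c in price:
    print(36)
    print(c)
price = price[24]
for c in price:
    price = emit(c)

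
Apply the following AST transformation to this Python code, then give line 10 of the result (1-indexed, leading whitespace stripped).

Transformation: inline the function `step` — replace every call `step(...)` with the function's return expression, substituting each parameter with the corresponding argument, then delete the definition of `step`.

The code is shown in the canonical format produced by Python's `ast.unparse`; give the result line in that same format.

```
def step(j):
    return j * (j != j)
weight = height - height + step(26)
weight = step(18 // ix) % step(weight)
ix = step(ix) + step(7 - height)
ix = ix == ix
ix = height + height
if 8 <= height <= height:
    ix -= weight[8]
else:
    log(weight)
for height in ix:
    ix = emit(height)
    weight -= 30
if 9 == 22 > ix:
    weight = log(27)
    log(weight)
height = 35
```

for height in ix:

Transformed code:
weight = height - height + 26 * (26 != 26)
weight = 18 // ix * (18 // ix != 18 // ix) % (weight * (weight != weight))
ix = ix * (ix != ix) + (7 - height) * (7 - height != 7 - height)
ix = ix == ix
ix = height + height
if 8 <= height <= height:
    ix -= weight[8]
else:
    log(weight)
for height in ix:
    ix = emit(height)
    weight -= 30
if 9 == 22 > ix:
    weight = log(27)
    log(weight)
height = 35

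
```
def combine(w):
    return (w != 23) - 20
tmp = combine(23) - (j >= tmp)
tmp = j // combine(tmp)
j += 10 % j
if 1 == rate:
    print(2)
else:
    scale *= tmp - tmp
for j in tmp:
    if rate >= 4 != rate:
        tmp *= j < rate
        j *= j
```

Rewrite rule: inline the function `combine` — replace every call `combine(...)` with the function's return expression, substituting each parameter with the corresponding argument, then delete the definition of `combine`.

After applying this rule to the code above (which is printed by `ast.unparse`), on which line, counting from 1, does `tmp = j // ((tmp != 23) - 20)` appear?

Transformed code:
tmp = (23 != 23) - 20 - (j >= tmp)
tmp = j // ((tmp != 23) - 20)
j += 10 % j
if 1 == rate:
    print(2)
else:
    scale *= tmp - tmp
for j in tmp:
    if rate >= 4 != rate:
        tmp *= j < rate
        j *= j

2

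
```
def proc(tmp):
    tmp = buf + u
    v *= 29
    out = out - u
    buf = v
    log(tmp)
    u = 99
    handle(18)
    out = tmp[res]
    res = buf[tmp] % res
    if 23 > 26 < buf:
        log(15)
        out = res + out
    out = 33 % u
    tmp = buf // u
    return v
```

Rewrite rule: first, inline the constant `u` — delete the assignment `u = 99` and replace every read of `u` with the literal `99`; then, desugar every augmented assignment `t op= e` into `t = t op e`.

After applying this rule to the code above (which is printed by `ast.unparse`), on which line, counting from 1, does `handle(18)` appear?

7

Transformed code:
def proc(tmp):
    tmp = buf + 99
    v = v * 29
    out = out - 99
    buf = v
    log(tmp)
    handle(18)
    out = tmp[res]
    res = buf[tmp] % res
    if 23 > 26 < buf:
        log(15)
        out = res + out
    out = 33 % 99
    tmp = buf // 99
    return v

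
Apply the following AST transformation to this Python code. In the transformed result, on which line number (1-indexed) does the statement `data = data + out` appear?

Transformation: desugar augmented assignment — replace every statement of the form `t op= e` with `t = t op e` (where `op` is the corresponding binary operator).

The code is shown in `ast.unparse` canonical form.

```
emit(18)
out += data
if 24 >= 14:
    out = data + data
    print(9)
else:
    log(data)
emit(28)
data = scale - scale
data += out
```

Transformed code:
emit(18)
out = out + data
if 24 >= 14:
    out = data + data
    print(9)
else:
    log(data)
emit(28)
data = scale - scale
data = data + out

10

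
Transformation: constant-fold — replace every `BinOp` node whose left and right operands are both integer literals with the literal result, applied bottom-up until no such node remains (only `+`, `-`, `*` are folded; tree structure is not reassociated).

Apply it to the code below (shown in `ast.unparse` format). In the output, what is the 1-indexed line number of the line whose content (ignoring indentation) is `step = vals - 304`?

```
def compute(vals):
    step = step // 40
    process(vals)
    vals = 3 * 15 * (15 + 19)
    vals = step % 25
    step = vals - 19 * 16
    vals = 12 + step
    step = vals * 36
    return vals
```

6

Transformed code:
def compute(vals):
    step = step // 40
    process(vals)
    vals = 1530
    vals = step % 25
    step = vals - 304
    vals = 12 + step
    step = vals * 36
    return vals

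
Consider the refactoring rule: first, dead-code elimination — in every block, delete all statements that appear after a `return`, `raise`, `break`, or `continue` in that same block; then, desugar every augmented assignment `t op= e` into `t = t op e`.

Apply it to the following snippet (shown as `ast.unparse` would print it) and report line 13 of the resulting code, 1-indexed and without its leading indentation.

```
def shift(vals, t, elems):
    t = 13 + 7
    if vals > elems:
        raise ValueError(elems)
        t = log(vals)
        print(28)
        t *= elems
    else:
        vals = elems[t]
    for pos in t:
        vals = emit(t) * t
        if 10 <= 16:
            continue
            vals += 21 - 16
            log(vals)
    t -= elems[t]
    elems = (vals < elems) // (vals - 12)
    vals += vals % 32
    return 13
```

Transformed code:
def shift(vals, t, elems):
    t = 13 + 7
    if vals > elems:
        raise ValueError(elems)
    else:
        vals = elems[t]
    for pos in t:
        vals = emit(t) * t
        if 10 <= 16:
            continue
    t = t - elems[t]
    elems = (vals < elems) // (vals - 12)
    vals = vals + vals % 32
    return 13

vals = vals + vals % 32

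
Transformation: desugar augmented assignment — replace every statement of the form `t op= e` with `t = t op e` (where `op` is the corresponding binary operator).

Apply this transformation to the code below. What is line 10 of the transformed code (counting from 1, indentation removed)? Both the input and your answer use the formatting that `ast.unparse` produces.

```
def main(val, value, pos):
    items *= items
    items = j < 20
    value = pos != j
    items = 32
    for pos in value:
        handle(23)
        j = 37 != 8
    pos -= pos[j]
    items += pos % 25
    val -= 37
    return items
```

items = items + pos % 25

Transformed code:
def main(val, value, pos):
    items = items * items
    items = j < 20
    value = pos != j
    items = 32
    for pos in value:
        handle(23)
        j = 37 != 8
    pos = pos - pos[j]
    items = items + pos % 25
    val = val - 37
    return items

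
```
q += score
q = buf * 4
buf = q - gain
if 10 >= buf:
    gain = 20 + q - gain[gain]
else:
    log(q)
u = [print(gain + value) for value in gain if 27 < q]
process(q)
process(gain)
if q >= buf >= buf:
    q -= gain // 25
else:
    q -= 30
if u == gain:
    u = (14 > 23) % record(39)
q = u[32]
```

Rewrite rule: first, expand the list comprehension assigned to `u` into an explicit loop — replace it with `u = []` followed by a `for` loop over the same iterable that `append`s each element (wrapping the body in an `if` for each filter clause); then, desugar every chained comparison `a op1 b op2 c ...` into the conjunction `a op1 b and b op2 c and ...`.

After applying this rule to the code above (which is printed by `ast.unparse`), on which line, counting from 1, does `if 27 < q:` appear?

Transformed code:
q += score
q = buf * 4
buf = q - gain
if 10 >= buf:
    gain = 20 + q - gain[gain]
else:
    log(q)
u = []
for value in gain:
    if 27 < q:
        u.append(print(gain + value))
process(q)
process(gain)
if q >= buf and buf >= buf:
    q -= gain // 25
else:
    q -= 30
if u == gain:
    u = (14 > 23) % record(39)
q = u[32]

10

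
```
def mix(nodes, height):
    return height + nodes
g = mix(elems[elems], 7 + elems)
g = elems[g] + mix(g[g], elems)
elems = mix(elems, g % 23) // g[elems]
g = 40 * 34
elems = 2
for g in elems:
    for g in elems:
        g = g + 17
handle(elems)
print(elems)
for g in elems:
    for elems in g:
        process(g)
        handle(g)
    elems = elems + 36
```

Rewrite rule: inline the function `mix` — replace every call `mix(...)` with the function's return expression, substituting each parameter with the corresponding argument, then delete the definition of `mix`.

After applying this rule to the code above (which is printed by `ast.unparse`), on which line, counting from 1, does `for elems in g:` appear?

Transformed code:
g = 7 + elems + elems[elems]
g = elems[g] + (elems + g[g])
elems = (g % 23 + elems) // g[elems]
g = 40 * 34
elems = 2
for g in elems:
    for g in elems:
        g = g + 17
handle(elems)
print(elems)
for g in elems:
    for elems in g:
        process(g)
        handle(g)
    elems = elems + 36

12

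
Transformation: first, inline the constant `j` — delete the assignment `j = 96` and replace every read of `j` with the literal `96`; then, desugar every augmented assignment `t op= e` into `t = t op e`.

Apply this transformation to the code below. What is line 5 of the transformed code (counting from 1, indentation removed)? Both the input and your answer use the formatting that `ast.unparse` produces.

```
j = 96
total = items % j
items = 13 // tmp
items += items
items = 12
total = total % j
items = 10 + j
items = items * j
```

total = total % 96

Transformed code:
total = items % 96
items = 13 // tmp
items = items + items
items = 12
total = total % 96
items = 10 + 96
items = items * 96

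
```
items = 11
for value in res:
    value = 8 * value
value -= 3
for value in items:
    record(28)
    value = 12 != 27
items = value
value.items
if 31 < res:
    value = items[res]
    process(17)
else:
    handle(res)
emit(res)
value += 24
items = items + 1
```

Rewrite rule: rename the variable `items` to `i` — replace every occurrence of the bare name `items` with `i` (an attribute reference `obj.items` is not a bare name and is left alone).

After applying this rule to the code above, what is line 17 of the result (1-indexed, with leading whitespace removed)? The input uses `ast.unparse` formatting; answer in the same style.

i = i + 1

Transformed code:
i = 11
for value in res:
    value = 8 * value
value -= 3
for value in i:
    record(28)
    value = 12 != 27
i = value
value.items
if 31 < res:
    value = i[res]
    process(17)
else:
    handle(res)
emit(res)
value += 24
i = i + 1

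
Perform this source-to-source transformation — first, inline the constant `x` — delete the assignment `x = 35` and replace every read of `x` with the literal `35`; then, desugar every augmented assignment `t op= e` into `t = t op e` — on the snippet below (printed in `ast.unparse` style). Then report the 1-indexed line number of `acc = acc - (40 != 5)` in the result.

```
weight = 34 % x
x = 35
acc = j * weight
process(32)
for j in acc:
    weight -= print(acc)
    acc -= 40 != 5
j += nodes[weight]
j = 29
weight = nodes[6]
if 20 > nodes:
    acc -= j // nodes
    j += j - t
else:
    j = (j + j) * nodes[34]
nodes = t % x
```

6

Transformed code:
weight = 34 % 35
acc = j * weight
process(32)
for j in acc:
    weight = weight - print(acc)
    acc = acc - (40 != 5)
j = j + nodes[weight]
j = 29
weight = nodes[6]
if 20 > nodes:
    acc = acc - j // nodes
    j = j + (j - t)
else:
    j = (j + j) * nodes[34]
nodes = t % 35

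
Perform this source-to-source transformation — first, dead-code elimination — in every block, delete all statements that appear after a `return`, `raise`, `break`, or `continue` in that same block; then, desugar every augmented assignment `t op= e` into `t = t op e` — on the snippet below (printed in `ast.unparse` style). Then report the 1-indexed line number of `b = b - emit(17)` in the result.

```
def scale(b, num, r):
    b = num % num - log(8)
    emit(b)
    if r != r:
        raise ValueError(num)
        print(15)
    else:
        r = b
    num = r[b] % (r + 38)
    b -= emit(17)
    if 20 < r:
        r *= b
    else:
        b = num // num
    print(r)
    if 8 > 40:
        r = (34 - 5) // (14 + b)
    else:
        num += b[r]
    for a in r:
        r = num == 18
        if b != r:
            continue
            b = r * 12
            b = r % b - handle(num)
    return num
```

9

Transformed code:
def scale(b, num, r):
    b = num % num - log(8)
    emit(b)
    if r != r:
        raise ValueError(num)
    else:
        r = b
    num = r[b] % (r + 38)
    b = b - emit(17)
    if 20 < r:
        r = r * b
    else:
        b = num // num
    print(r)
    if 8 > 40:
        r = (34 - 5) // (14 + b)
    else:
        num = num + b[r]
    for a in r:
        r = num == 18
        if b != r:
            continue
    return num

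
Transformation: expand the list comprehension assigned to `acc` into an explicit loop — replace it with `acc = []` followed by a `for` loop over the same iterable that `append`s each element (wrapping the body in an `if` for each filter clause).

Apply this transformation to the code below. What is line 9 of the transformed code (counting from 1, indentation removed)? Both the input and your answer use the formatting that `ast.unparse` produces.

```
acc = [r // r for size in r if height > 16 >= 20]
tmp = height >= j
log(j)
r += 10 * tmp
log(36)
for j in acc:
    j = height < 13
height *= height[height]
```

for j in acc:

Transformed code:
acc = []
for size in r:
    if height > 16 >= 20:
        acc.append(r // r)
tmp = height >= j
log(j)
r += 10 * tmp
log(36)
for j in acc:
    j = height < 13
height *= height[height]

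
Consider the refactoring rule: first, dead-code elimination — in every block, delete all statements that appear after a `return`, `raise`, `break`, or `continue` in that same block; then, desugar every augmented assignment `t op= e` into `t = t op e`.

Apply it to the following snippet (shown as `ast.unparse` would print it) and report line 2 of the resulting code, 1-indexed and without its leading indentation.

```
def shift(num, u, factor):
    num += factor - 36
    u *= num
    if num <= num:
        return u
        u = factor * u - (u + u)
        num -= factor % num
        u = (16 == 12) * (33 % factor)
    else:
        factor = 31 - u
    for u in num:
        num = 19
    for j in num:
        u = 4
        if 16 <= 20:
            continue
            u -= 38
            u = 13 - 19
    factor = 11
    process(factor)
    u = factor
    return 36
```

Transformed code:
def shift(num, u, factor):
    num = num + (factor - 36)
    u = u * num
    if num <= num:
        return u
    else:
        factor = 31 - u
    for u in num:
        num = 19
    for j in num:
        u = 4
        if 16 <= 20:
            continue
    factor = 11
    process(factor)
    u = factor
    return 36

num = num + (factor - 36)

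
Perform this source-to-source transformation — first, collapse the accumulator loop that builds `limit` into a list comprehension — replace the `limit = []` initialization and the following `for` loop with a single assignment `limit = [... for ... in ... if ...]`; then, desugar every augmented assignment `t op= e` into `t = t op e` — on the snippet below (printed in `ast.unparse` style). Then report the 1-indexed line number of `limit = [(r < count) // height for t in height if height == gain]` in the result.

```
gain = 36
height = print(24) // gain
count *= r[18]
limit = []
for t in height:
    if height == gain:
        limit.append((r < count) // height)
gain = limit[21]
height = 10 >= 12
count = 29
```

Transformed code:
gain = 36
height = print(24) // gain
count = count * r[18]
limit = [(r < count) // height for t in height if height == gain]
gain = limit[21]
height = 10 >= 12
count = 29

4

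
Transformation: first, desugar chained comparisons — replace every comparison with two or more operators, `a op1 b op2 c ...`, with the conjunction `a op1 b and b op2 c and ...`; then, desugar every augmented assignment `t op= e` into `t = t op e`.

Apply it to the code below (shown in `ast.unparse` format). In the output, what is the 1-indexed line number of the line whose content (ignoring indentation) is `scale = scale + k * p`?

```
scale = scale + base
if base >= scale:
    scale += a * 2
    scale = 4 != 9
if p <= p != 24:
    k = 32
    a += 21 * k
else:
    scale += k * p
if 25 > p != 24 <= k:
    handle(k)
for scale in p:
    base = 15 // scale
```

9

Transformed code:
scale = scale + base
if base >= scale:
    scale = scale + a * 2
    scale = 4 != 9
if p <= p and p != 24:
    k = 32
    a = a + 21 * k
else:
    scale = scale + k * p
if 25 > p and p != 24 and (24 <= k):
    handle(k)
for scale in p:
    base = 15 // scale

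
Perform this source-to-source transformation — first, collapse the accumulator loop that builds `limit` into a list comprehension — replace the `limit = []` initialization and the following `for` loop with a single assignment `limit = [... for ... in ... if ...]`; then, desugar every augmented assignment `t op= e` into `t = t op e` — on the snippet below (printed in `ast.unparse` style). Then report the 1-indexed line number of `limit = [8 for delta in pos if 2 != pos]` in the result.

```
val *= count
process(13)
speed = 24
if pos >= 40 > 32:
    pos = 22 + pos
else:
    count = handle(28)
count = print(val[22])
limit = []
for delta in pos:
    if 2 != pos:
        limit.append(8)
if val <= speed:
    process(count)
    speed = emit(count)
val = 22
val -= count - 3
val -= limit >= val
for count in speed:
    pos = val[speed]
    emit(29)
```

9

Transformed code:
val = val * count
process(13)
speed = 24
if pos >= 40 > 32:
    pos = 22 + pos
else:
    count = handle(28)
count = print(val[22])
limit = [8 for delta in pos if 2 != pos]
if val <= speed:
    process(count)
    speed = emit(count)
val = 22
val = val - (count - 3)
val = val - (limit >= val)
for count in speed:
    pos = val[speed]
    emit(29)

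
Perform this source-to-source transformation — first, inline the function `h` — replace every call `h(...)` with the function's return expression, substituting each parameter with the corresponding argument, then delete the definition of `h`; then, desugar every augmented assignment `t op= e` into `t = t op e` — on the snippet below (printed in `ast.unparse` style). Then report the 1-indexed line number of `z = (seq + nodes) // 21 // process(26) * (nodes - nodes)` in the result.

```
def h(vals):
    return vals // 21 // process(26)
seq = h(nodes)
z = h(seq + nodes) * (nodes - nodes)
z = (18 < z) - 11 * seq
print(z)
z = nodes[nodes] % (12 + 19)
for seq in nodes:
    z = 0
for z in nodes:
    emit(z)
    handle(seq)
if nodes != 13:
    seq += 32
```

Transformed code:
seq = nodes // 21 // process(26)
z = (seq + nodes) // 21 // process(26) * (nodes - nodes)
z = (18 < z) - 11 * seq
print(z)
z = nodes[nodes] % (12 + 19)
for seq in nodes:
    z = 0
for z in nodes:
    emit(z)
    handle(seq)
if nodes != 13:
    seq = seq + 32

2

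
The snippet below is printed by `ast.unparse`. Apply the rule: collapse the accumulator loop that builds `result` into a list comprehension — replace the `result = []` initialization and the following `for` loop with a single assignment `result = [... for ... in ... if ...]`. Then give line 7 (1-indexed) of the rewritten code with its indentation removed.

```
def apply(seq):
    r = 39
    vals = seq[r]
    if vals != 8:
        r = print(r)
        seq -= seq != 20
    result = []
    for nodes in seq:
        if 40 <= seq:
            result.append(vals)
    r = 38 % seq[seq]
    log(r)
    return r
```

result = [vals for nodes in seq if 40 <= seq]

Transformed code:
def apply(seq):
    r = 39
    vals = seq[r]
    if vals != 8:
        r = print(r)
        seq -= seq != 20
    result = [vals for nodes in seq if 40 <= seq]
    r = 38 % seq[seq]
    log(r)
    return r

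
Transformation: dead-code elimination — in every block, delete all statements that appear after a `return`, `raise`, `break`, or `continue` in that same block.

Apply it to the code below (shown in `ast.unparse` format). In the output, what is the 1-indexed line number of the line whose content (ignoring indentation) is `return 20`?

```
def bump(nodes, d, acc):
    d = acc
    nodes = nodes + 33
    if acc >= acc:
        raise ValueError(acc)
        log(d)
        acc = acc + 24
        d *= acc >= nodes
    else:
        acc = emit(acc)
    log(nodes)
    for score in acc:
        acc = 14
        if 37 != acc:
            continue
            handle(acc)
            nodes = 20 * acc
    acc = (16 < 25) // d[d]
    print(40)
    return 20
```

15

Transformed code:
def bump(nodes, d, acc):
    d = acc
    nodes = nodes + 33
    if acc >= acc:
        raise ValueError(acc)
    else:
        acc = emit(acc)
    log(nodes)
    for score in acc:
        acc = 14
        if 37 != acc:
            continue
    acc = (16 < 25) // d[d]
    print(40)
    return 20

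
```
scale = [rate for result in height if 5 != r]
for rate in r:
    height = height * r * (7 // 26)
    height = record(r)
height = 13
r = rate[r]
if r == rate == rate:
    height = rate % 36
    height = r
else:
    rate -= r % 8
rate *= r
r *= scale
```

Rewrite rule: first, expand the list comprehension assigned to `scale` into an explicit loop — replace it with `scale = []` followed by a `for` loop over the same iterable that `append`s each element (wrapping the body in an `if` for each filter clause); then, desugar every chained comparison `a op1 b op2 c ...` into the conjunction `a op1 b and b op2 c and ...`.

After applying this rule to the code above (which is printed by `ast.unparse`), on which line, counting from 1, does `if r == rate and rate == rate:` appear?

Transformed code:
scale = []
for result in height:
    if 5 != r:
        scale.append(rate)
for rate in r:
    height = height * r * (7 // 26)
    height = record(r)
height = 13
r = rate[r]
if r == rate and rate == rate:
    height = rate % 36
    height = r
else:
    rate -= r % 8
rate *= r
r *= scale

10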